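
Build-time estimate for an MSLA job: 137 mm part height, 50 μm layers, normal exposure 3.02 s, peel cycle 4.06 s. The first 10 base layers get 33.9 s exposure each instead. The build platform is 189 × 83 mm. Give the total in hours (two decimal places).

5.47 hours

Number of layers: 137 / 0.05 → 2740 (rounded up).
Base layers: 10 × (33.9 + 4.06) → 379.6 s.
Remaining layers = 2730 × (3.02 + 4.06) = 19328.4 s.
Sum: 379.6 + 19328.4 = 19708 s → 5.47 hours.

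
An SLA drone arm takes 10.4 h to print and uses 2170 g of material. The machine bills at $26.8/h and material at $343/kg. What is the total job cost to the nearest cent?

$1023.03

Time charge = 26.8 × 10.4 = $278.72.
Material cost: 343 × 2170/1000 → $744.31.
Total = 278.72 + 744.31 = $1023.03.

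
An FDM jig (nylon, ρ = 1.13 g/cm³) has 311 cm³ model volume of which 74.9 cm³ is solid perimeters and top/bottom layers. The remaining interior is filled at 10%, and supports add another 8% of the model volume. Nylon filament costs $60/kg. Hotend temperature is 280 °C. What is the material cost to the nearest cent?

$8.37

Infill region = 311 − 74.9 = 236.1 cm³.
Deposited infill = 0.10 × 236.1 = 23.61 cm³.
Support = 0.08 × 311 = 24.88 cm³.
Total printed volume = 74.9 + 23.61 + 24.88, so 123.39 cm³.
Mass = 123.39 × 1.13, so 139.4307 g.
Cost = 139.4307 g / 1000 × $60/kg = $8.37.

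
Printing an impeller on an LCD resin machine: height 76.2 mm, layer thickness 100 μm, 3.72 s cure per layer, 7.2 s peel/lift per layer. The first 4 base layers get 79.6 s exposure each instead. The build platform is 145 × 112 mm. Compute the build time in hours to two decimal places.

2.40 hours

Layer count = ceil(76.2 / 0.1) = 762.
Base layers = 4 × (79.6 + 7.2), so 347.2 s.
Normal layers = 758 × (3.72 + 7.2) = 8277.36 s.
Sum: 347.2 + 8277.36 = 8624.56 s → 2.40 hours.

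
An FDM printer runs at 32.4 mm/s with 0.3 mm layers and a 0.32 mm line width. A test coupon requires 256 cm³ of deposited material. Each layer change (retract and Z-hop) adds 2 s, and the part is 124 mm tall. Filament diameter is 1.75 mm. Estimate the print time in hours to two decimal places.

23.09 hours

Extrusion cross-section: 0.3 × 0.32 → 0.096 mm².
Path length: 256000 mm³ / 0.096 mm² → 2666666.7 mm.
Print-move time = 2666666.7 / 32.4 = 82304.5 s.
Layer count = ceil(124 / 0.3) = 414.
Z-hop total: 414 × 2 → 828 s.
Total = 82304.5 + 828 = 83132.5 s = 23.09 hours.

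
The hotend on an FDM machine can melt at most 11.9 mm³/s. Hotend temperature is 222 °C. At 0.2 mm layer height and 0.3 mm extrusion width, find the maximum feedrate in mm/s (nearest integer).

198 mm/s

Bead cross-section = 0.2 × 0.3 = 0.06 mm².
v_max = Q/A = 11.9/0.06 = 198.33 mm/s → 198 mm/s.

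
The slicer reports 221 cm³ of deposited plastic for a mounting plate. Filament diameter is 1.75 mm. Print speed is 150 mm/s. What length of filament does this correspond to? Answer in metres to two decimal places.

91.88 m

Filament cross-section = π × (1.75/2)² = 2.4053 mm².
L = 221000 mm³ / 2.4053 mm² = 91880.43 mm, i.e. 91.88 m.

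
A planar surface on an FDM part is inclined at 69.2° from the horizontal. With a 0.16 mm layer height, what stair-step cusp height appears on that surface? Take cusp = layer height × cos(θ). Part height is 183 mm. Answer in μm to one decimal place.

cos(69.2°) = 0.3551, so cusp = 0.16 × 0.3551 = 0.056816 mm → 56.8 μm.

56.8 μm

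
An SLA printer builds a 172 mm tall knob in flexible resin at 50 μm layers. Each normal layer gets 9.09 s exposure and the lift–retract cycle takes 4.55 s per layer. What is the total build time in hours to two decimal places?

Layers = ⌈172/0.05⌉ = 3440.
Per-layer time: 9.09 + 4.55 → 13.64 s.
Total = 3440 × 13.64 = 46921.6 s = 13.03 hours.

13.03 hours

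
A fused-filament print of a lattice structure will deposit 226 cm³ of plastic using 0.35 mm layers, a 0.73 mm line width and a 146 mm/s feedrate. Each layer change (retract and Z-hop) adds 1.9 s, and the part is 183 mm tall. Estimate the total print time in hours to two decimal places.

Bead cross-section = 0.35 × 0.73, so 0.2555 mm².
Path length: 226000 mm³ / 0.2555 mm² → 884540.1 mm.
Extrusion time = 884540.1 / 146, so 6058.5 s.
Layer count = ceil(183 / 0.35) = 523.
Z-hop total: 523 × 1.9 → 993.7 s.
Total = 6058.5 + 993.7 = 7052.2 s = 1.96 hours.

1.96 hours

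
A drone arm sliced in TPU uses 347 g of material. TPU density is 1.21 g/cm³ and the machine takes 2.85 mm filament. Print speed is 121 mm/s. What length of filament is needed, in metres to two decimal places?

44.95 m

Extruded volume: 347/1.21 = 286.7769 cm³ (286776.9 mm³).
Cross-section of 2.85 mm filament: π·(2.85/2)² = 6.3794 mm².
Length = 286776.9 / 6.3794 = 44953.58 mm = 44.95 m.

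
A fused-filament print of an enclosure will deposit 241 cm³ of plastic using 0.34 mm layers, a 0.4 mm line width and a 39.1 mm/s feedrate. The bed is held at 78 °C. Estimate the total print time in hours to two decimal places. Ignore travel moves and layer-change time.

Line area = 0.34 × 0.4, so 0.136 mm².
Total extruded path = 241000/0.136 = 1772058.8 mm.
Print-move time: 1772058.8 / 39.1 → 45321.2 s.
45321.2 s = 12.59 hours.

12.59 hours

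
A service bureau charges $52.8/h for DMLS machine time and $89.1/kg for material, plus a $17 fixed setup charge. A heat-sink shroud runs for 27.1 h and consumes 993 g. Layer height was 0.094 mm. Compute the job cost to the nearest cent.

Machine cost = 52.8 × 27.1 = $1430.88.
Material charge = 89.1 × 993/1000, so $88.4763.
Total = 1430.88 + 88.4763 + 17 = 1536.3563 ≈ $1536.36.

$1536.36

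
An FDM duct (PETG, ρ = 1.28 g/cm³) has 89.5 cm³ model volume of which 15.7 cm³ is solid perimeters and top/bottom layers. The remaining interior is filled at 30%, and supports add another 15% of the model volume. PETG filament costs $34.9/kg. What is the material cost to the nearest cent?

$2.29

Volume inside the shell: 89.5 − 15.7 → 73.8 cm³.
Infill deposited = 0.30 × 73.8 = 22.14 cm³.
Support: 0.15 × 89.5 → 13.425 cm³.
Total printed volume: 15.7 + 22.14 + 13.425 → 51.265 cm³.
Mass = 51.265 × 1.28 = 65.6192 g.
At $34.9/kg: 65.6192/1000 × 34.9 = $2.29.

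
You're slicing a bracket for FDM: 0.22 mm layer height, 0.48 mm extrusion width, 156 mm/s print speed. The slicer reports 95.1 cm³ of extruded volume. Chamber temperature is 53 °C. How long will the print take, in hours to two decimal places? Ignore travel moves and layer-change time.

Bead cross-section: 0.22 × 0.48 → 0.1056 mm².
Path length: 95100 mm³ / 0.1056 mm² → 900568.2 mm.
Extrusion time = 900568.2 / 156 = 5772.9 s.
In the requested units: 5772.9 s = 1.60 hours.

1.60 hours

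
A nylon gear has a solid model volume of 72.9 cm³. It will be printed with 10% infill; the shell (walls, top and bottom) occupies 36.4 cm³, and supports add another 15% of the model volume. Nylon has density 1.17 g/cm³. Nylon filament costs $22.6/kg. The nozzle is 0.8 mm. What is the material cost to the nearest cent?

Interior volume = 72.9 − 36.4 = 36.5 cm³.
Infill volume: 0.10 × 36.5 → 3.65 cm³.
Support = 0.15 × 72.9 = 10.935 cm³.
Deposited volume: 36.4 + 3.65 + 10.935 → 50.985 cm³.
Mass = 50.985 × 1.17, so 59.65245 g.
At $22.6/kg: 59.65245/1000 × 22.6 = $1.35.

$1.35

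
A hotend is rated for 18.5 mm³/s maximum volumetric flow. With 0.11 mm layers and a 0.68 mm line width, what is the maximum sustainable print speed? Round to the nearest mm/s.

247 mm/s

A = 0.11 × 0.68 = 0.0748 mm².
v_max = Q/A = 18.5/0.0748 = 247.33 mm/s → 247 mm/s.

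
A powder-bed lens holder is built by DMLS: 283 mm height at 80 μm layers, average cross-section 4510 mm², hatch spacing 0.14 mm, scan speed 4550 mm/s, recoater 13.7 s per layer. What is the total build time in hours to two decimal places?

Layer count = ceil(283 / 0.08) = 3538.
Hatch length per layer: 4510 / 0.14 → 32214.3 mm.
Per-layer scan time = 32214.3 / 4550 = 7.0801 s.
Layer cycle = 7.0801 + 13.7, so 20.7801 s.
3538 layers × 20.7801 s/layer = 73519.9938 s, i.e. 20.42 hours.

20.42 hours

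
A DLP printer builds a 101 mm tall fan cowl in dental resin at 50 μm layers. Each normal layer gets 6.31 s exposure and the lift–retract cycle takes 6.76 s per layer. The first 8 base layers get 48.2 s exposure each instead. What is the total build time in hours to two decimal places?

Layers = ⌈101/0.05⌉ = 2020.
Bottom layers = 8 × (48.2 + 6.76) = 439.68 s.
Normal layers: 2012 × (6.31 + 6.76) → 26296.84 s.
Sum: 439.68 + 26296.84 = 26736.52 s → 7.43 hours.

7.43 hours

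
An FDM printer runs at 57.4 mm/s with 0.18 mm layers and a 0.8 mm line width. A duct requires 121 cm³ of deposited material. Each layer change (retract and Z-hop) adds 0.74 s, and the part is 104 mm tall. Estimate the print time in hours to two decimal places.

Bead cross-section: 0.18 × 0.8 → 0.144 mm².
Path length: 121000 mm³ / 0.144 mm² → 840277.8 mm.
Extrusion time = 840277.8 / 57.4, so 14639 s.
Layers = ⌈104/0.18⌉ = 578.
Z-hop total = 578 × 0.74 = 427.72 s.
Altogether 14639 + 427.72 = 15066.72 s, i.e. 4.19 hours.

4.19 hours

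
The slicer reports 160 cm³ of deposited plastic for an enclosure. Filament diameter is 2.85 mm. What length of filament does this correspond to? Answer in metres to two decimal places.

25.08 m

Filament cross-section = π × (2.85/2)² = 6.3794 mm².
Length = 160 cm³ / 6.3794 mm² = 160000 / 6.3794 = 25080.73 mm = 25.08 m.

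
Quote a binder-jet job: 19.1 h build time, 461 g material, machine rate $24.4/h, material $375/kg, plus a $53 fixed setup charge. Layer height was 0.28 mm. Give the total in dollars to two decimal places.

Time charge = 24.4 × 19.1 = $466.04.
Material cost = 375 × 461/1000 = $172.875.
Adding setup: 466.04 + 172.875 + 53 → 691.915 ≈ $691.92.

$691.92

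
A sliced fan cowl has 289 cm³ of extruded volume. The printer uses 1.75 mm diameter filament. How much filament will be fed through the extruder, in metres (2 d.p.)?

120.15 m

Cross-section of 1.75 mm filament: π·(1.75/2)² = 2.4053 mm².
L = 289000 mm³ / 2.4053 mm² = 120151.33 mm, i.e. 120.15 m.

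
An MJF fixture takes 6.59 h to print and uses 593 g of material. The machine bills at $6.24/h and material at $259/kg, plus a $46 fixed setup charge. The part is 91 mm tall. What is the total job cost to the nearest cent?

$240.71

Machine cost = 6.24 × 6.59 = $41.1216.
Material cost = 259 × 593/1000, so $153.587.
Total = 41.1216 + 153.587 + 46 = 240.7086 ≈ $240.71.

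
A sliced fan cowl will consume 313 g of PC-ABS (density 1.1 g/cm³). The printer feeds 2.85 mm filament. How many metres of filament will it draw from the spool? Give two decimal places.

44.60 m

Extruded volume: 313/1.1 = 284.5455 cm³ (284545.5 mm³).
A = π r² = π × 1.425² = 6.3794 mm².
L = V/A = 284545.5/6.3794 = 44603.8 mm → 44.60 m.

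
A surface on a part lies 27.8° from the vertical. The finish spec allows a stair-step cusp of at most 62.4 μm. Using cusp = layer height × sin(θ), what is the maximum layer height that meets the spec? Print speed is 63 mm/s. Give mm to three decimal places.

0.134 mm

Layer height = cusp / sin(27.8°) = 0.0624 / 0.4664 = 0.134 mm.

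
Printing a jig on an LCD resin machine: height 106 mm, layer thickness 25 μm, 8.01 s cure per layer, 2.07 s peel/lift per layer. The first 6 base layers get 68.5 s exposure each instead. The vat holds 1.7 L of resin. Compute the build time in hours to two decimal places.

Number of layers: 106 / 0.025 → 4240 (rounded up).
Base layers = 6 × (68.5 + 2.07) = 423.42 s.
Remaining layers: 4234 × (8.01 + 2.07) → 42678.72 s.
Total = 423.42 + 42678.72 = 43102.14 s = 11.97 hours.

11.97 hours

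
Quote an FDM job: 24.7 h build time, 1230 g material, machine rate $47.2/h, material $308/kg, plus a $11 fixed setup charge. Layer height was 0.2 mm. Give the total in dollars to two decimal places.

$1555.68

Machine-time cost = 47.2 × 24.7 = $1165.84.
Material charge = 308 × 1230/1000 = $378.84.
Adding setup: 1165.84 + 378.84 + 11 → $1555.68.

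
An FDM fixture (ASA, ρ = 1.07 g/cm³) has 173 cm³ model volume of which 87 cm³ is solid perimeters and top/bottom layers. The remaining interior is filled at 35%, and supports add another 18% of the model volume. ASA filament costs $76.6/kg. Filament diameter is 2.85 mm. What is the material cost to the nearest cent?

$12.15

Interior volume = 173 − 87 = 86 cm³.
Infill volume = 0.35 × 86 = 30.1 cm³.
Support = 0.18 × 173, so 31.14 cm³.
Total printed volume: 87 + 30.1 + 31.14 → 148.24 cm³.
Mass = 148.24 × 1.07 = 158.6168 g.
Cost = 158.6168 g / 1000 × $76.6/kg = $12.15.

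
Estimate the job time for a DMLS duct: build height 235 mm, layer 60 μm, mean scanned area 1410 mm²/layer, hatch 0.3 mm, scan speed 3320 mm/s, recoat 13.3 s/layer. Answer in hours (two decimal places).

Number of layers: 235 / 0.06 → 3917 (rounded up).
Hatch length per layer: 1410 / 0.3 → 4700 mm.
Per-layer scan time: 4700 / 3320 → 1.4157 s.
Time per layer = 1.4157 + 13.3 = 14.7157 s.
3917 layers × 14.7157 s/layer = 57641.3969 s, i.e. 16.01 hours.

16.01 hours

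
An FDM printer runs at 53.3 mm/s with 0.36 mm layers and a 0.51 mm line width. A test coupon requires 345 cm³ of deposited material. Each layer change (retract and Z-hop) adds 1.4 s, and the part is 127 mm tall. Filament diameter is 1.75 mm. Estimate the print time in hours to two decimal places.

9.93 hours

Line area = 0.36 × 0.51 = 0.1836 mm².
Path length: 345000 mm³ / 0.1836 mm² → 1879085 mm.
Time extruding = 1879085 / 53.3, so 35254.9 s.
Number of layers: 127 / 0.36 → 353 (rounded up).
Non-print overhead = 353 × 1.4, so 494.2 s.
Total = 35254.9 + 494.2 = 35749.1 s = 9.93 hours.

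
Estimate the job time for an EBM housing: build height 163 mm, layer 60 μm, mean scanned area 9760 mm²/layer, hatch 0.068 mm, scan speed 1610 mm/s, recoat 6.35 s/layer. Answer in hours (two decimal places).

Number of layers: 163 / 0.06 → 2717 (rounded up).
Per-layer scan distance: 9760 / 0.068 → 143529.4 mm.
Beam time per layer: 143529.4 / 1610 → 89.1487 s.
Layer cycle = 89.1487 + 6.35 = 95.4987 s.
Build time = 2717 × 95.4987 = 259469.9679 s = 72.07 hours.

72.07 hours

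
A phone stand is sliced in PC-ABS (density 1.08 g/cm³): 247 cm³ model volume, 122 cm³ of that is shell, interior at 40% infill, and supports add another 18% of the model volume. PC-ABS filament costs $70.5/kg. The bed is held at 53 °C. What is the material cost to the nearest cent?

Infill region = 247 − 122, so 125 cm³.
Infill deposited: 0.40 × 125 → 50 cm³.
Support = 0.18 × 247, so 44.46 cm³.
Total extruded = 122 + 50 + 44.46 = 216.46 cm³.
Mass: 216.46 × 1.08 → 233.7768 g.
At $70.5/kg: 233.7768/1000 × 70.5 = $16.48.

$16.48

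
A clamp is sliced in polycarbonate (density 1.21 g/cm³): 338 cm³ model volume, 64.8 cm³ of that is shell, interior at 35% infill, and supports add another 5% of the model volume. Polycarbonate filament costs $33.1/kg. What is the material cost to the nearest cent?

$7.10

Interior volume: 338 − 64.8 → 273.2 cm³.
Infill volume = 0.35 × 273.2 = 95.62 cm³.
Support = 0.05 × 338 = 16.9 cm³.
Total extruded: 64.8 + 95.62 + 16.9 → 177.32 cm³.
Mass: 177.32 × 1.21 → 214.5572 g.
Cost = 214.5572 g / 1000 × $33.1/kg = $7.10.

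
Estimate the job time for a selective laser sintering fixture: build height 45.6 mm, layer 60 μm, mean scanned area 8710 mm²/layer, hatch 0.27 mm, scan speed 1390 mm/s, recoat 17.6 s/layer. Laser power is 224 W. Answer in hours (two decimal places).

8.62 hours

Number of layers: 45.6 / 0.06 → 760 (rounded up).
Scan path per layer = 8710 / 0.27, so 32259.3 mm.
Laser time per layer: 32259.3 / 1390 → 23.2081 s.
Per-layer time: 23.2081 + 17.6 → 40.8081 s.
Total: 760 × 40.8081 s = 31014.156 s → 8.62 hours.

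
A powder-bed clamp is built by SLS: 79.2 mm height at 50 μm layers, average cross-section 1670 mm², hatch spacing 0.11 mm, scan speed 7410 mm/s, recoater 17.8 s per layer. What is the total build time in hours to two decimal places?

8.73 hours

Number of layers: 79.2 / 0.05 → 1584 (rounded up).
Hatch length per layer: 1670 / 0.11 → 15181.8 mm.
Scan time per layer: 15181.8 / 7410 → 2.0488 s.
Per-layer time = 2.0488 + 17.8 = 19.8488 s.
1584 layers × 19.8488 s/layer = 31440.4992 s, i.e. 8.73 hours.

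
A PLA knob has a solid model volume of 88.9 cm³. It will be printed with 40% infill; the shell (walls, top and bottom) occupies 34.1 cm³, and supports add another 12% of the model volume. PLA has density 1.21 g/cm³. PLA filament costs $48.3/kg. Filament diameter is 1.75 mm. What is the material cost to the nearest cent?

$3.90

Infill region = 88.9 − 34.1 = 54.8 cm³.
Infill deposited = 0.40 × 54.8, so 21.92 cm³.
Support = 0.12 × 88.9, so 10.668 cm³.
Deposited volume = 34.1 + 21.92 + 10.668, so 66.688 cm³.
Mass: 66.688 × 1.21 → 80.69248 g.
At $48.3/kg: 80.69248/1000 × 48.3 = $3.90.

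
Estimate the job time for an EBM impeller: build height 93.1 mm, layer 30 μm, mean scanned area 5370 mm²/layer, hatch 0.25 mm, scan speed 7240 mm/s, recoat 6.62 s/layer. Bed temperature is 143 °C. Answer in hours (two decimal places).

Layer count = ceil(93.1 / 0.03) = 3104.
Hatch length per layer: 5370 / 0.25 → 21480 mm.
Scan time per layer = 21480 / 7240 = 2.9669 s.
Layer cycle = 2.9669 + 6.62 = 9.5869 s.
3104 layers × 9.5869 s/layer = 29757.7376 s, i.e. 8.27 hours.

8.27 hours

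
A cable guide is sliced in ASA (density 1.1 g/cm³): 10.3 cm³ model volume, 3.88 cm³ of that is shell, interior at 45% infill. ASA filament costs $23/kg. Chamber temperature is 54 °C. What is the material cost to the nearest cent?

Volume inside the shell: 10.3 − 3.88 → 6.42 cm³.
Infill deposited: 0.45 × 6.42 → 2.889 cm³.
Total printed volume = 3.88 + 2.889, so 6.769 cm³.
Mass = 6.769 × 1.1 = 7.4459 g.
Cost = 7.4459 g / 1000 × $23/kg = $0.17.

$0.17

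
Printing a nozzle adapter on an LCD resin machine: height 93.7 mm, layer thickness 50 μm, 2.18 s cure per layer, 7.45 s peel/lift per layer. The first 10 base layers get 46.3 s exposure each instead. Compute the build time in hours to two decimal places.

5.14 hours

Number of layers: 93.7 / 0.05 → 1874 (rounded up).
Burn-in layers: 10 × (46.3 + 7.45) → 537.5 s.
Normal layers: 1864 × (2.18 + 7.45) → 17950.32 s.
Sum: 537.5 + 17950.32 = 18487.82 s → 5.14 hours.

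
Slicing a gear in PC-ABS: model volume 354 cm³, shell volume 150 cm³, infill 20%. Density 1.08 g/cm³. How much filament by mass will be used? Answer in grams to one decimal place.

Infill region = 354 − 150, so 204 cm³.
Infill deposited: 0.20 × 204 → 40.8 cm³.
Total printed volume = 150 + 40.8, so 190.8 cm³.
Mass = 190.8 × 1.08 = 206.064 g.

206.1 g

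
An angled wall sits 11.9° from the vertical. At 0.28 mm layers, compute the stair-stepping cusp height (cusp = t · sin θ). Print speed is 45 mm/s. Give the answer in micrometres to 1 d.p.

57.7 μm

Cusp = layer height × sin(11.9°) = 0.28 × 0.2062 = 0.057736 mm = 57.7 μm.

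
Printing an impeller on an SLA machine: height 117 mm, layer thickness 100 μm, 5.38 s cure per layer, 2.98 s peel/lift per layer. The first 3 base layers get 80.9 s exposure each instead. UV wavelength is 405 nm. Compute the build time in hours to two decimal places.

Layer count = ceil(117 / 0.1) = 1170.
Burn-in layers = 3 × (80.9 + 2.98) = 251.64 s.
Regular layers = 1167 × (5.38 + 2.98) = 9756.12 s.
Total = 251.64 + 9756.12 = 10007.76 s = 2.78 hours.

2.78 hours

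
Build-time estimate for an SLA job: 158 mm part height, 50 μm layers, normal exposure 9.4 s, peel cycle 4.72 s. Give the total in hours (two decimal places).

12.39 hours

Layer count = ceil(158 / 0.05) = 3160.
Cycle time: 9.4 + 4.72 → 14.12 s.
Total = 3160 × 14.12 = 44619.2 s = 12.39 hours.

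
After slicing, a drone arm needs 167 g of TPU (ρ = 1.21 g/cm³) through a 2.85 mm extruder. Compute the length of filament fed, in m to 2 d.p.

Extruded volume: 167/1.21 = 138.0165 cm³ (138016.5 mm³).
A = π r² = π × 1.425² = 6.3794 mm².
Length = 138016.5 / 6.3794 = 21634.71 mm = 21.63 m.

21.63 m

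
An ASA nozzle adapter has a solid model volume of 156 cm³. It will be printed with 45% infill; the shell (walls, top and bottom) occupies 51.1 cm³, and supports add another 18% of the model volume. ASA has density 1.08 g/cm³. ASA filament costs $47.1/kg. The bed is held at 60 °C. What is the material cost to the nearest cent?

Interior volume = 156 − 51.1, so 104.9 cm³.
Infill deposited: 0.45 × 104.9 → 47.205 cm³.
Support = 0.18 × 156, so 28.08 cm³.
Deposited volume = 51.1 + 47.205 + 28.08, so 126.385 cm³.
Mass = 126.385 × 1.08 = 136.4958 g.
At $47.1/kg: 136.4958/1000 × 47.1 = $6.43.

$6.43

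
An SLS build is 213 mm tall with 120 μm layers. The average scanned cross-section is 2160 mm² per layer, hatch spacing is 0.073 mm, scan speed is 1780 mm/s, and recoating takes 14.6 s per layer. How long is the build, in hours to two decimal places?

15.39 hours

Layer count = ceil(213 / 0.12) = 1775.
Hatch length per layer = 2160 / 0.073, so 29589 mm.
Per-layer scan time = 29589 / 1780, so 16.623 s.
Per-layer time = 16.623 + 14.6, so 31.223 s.
Build time = 1775 × 31.223 = 55420.825 s = 15.39 hours.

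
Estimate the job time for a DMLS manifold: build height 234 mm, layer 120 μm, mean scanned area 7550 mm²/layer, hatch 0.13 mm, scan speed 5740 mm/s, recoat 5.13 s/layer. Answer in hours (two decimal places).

8.26 hours

Layer count = ceil(234 / 0.12) = 1950.
Scan path per layer = 7550 / 0.13, so 58076.9 mm.
Laser time per layer = 58076.9 / 5740, so 10.1179 s.
Per-layer time: 10.1179 + 5.13 → 15.2479 s.
Build time = 1950 × 15.2479 = 29733.405 s = 8.26 hours.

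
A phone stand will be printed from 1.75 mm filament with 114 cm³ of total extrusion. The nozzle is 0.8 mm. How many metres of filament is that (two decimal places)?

47.40 m

A = π r² = π × 0.875² = 2.4053 mm².
Length = 114 cm³ / 2.4053 mm² = 114000 / 2.4053 = 47395.34 mm = 47.40 m.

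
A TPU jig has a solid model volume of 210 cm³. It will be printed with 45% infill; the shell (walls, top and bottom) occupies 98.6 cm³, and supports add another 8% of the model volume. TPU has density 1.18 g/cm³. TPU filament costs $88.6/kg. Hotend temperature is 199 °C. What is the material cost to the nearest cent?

Interior volume: 210 − 98.6 → 111.4 cm³.
Infill deposited: 0.45 × 111.4 → 50.13 cm³.
Support: 0.08 × 210 → 16.8 cm³.
Total extruded: 98.6 + 50.13 + 16.8 → 165.53 cm³.
Mass = 165.53 × 1.18 = 195.3254 g.
At $88.6/kg: 195.3254/1000 × 88.6 = $17.31.

$17.31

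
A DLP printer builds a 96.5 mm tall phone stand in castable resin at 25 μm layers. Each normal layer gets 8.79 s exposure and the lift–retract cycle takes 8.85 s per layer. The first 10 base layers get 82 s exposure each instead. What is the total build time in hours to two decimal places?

Layers = ⌈96.5/0.025⌉ = 3860.
Base layers: 10 × (82 + 8.85) → 908.5 s.
Remaining layers: 3850 × (8.79 + 8.85) → 67914 s.
Total = 908.5 + 67914 = 68822.5 s = 19.12 hours.

19.12 hours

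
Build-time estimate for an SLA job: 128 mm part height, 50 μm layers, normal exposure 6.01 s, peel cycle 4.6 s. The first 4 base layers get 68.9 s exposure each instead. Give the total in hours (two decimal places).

Layer count = ceil(128 / 0.05) = 2560.
Burn-in layers: 4 × (68.9 + 4.6) → 294 s.
Remaining layers = 2556 × (6.01 + 4.6), so 27119.16 s.
Total = 294 + 27119.16 = 27413.16 s = 7.61 hours.

7.61 hours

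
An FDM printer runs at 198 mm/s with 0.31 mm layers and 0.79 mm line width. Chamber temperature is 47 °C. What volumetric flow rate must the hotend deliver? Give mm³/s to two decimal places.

Extrusion cross-section = 0.31 × 0.79 = 0.2449 mm².
Volumetric flow = 198 × 0.2449 = 48.49 mm³/s.

48.49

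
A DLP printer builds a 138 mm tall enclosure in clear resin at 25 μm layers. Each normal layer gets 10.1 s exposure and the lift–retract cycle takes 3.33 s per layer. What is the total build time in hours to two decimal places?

20.59 hours

Layer count = ceil(138 / 0.025) = 5520.
Per-layer time: 10.1 + 3.33 → 13.43 s.
Build time: 5520 × 13.43 s = 74133.6 s, i.e. 20.59 hours.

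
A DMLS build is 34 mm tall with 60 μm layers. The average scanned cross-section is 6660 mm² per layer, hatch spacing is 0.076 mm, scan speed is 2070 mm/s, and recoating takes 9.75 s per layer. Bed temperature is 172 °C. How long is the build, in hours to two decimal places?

Number of layers: 34 / 0.06 → 567 (rounded up).
Per-layer scan distance: 6660 / 0.076 → 87631.6 mm.
Per-layer scan time = 87631.6 / 2070, so 42.3341 s.
Layer cycle = 42.3341 + 9.75, so 52.0841 s.
Total: 567 × 52.0841 s = 29531.6847 s → 8.20 hours.

8.20 hours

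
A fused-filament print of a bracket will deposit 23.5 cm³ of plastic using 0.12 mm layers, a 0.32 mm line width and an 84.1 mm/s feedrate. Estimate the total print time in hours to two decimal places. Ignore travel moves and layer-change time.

2.02 hours

Extrusion cross-section = 0.12 × 0.32, so 0.0384 mm².
Path length: 23500 mm³ / 0.0384 mm² → 611979.2 mm.
Print-move time: 611979.2 / 84.1 → 7276.8 s.
Converting: 7276.8 s = 2.02 hours.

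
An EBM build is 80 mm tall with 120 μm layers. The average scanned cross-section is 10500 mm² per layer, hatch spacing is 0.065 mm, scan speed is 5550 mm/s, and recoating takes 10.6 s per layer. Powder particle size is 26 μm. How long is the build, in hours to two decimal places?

Layer count = ceil(80 / 0.12) = 667.
Scan path per layer = 10500 / 0.065 = 161538.5 mm.
Per-layer scan time = 161538.5 / 5550, so 29.106 s.
Layer cycle = 29.106 + 10.6 = 39.706 s.
Total: 667 × 39.706 s = 26483.902 s → 7.36 hours.

7.36 hours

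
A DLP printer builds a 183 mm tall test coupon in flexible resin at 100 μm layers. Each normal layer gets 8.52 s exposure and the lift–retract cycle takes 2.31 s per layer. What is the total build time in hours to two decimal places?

5.51 hours

Number of layers: 183 / 0.1 → 1830 (rounded up).
Per-layer time = 8.52 + 2.31, so 10.83 s.
Build time: 1830 × 10.83 s = 19818.9 s, i.e. 5.51 hours.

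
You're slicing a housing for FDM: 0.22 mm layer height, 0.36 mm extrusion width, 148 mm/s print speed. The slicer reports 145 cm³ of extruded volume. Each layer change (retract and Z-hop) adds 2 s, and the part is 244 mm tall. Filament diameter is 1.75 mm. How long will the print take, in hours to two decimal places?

Extrusion cross-section: 0.22 × 0.36 → 0.0792 mm².
Path length: 145000 mm³ / 0.0792 mm² → 1830808.1 mm.
Print-move time: 1830808.1 / 148 → 12370.3 s.
Number of layers: 244 / 0.22 → 1110 (rounded up).
Z-hop total: 1110 × 2 → 2220 s.
Total = 12370.3 + 2220 = 14590.3 s = 4.05 hours.

4.05 hours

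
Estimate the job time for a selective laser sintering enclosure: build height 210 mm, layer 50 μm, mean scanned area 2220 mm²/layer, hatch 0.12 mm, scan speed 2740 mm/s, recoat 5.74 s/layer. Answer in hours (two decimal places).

Layers = ⌈210/0.05⌉ = 4200.
Hatch length per layer: 2220 / 0.12 → 18500 mm.
Laser time per layer = 18500 / 2740 = 6.7518 s.
Per-layer time = 6.7518 + 5.74 = 12.4918 s.
Build time = 4200 × 12.4918 = 52465.56 s = 14.57 hours.

14.57 hours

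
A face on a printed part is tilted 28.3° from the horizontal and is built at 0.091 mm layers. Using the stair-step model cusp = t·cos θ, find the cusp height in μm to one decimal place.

Cusp = layer height × cos(28.3°) = 0.091 × 0.8805 = 0.080126 mm = 80.1 μm.

80.1 μm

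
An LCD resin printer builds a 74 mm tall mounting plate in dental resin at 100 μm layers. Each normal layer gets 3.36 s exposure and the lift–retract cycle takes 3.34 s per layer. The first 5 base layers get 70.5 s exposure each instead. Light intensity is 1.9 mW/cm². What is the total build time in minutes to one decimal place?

88.2 minutes

Layer count = ceil(74 / 0.1) = 740.
Base layers = 5 × (70.5 + 3.34), so 369.2 s.
Normal layers: 735 × (3.36 + 3.34) → 4924.5 s.
Sum: 369.2 + 4924.5 = 5293.7 s → 88.2 minutes.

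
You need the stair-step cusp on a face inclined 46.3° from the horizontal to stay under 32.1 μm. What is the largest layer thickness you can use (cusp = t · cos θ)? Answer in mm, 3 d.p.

cos(46.3°) = 0.6909; t_max = 0.0321/0.6909 = 0.046 mm.

0.046 mm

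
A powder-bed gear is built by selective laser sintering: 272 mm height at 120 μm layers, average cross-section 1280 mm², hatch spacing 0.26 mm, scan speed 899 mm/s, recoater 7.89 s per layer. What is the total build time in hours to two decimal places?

8.42 hours

Layers = ⌈272/0.12⌉ = 2267.
Per-layer scan distance: 1280 / 0.26 → 4923.1 mm.
Per-layer scan time = 4923.1 / 899, so 5.4762 s.
Layer cycle = 5.4762 + 7.89, so 13.3662 s.
2267 layers × 13.3662 s/layer = 30301.1754 s, i.e. 8.42 hours.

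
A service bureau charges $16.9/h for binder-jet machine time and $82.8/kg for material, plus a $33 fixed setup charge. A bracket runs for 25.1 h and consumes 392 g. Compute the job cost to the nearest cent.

Machine-time cost: 16.9 × 25.1 → $424.19.
Feedstock cost = 82.8 × 392/1000, so $32.4576.
Adding setup: 424.19 + 32.4576 + 33 → 489.6476 ≈ $489.65.

$489.65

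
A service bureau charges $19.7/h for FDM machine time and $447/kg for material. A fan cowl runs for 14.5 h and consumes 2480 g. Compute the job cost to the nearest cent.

$1394.21

Machine-time cost = 19.7 × 14.5 = $285.65.
Feedstock cost: 447 × 2480/1000 → $1108.56.
Total = 285.65 + 1108.56 = $1394.21.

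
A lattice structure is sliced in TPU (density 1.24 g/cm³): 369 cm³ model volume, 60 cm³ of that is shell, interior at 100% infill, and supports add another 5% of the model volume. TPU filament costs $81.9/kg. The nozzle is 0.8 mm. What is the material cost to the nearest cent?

$39.35

Infill region: 369 − 60 → 309 cm³.
Deposited infill = 1.00 × 309 = 309 cm³.
Support: 0.05 × 369 → 18.45 cm³.
Total extruded = 60 + 309 + 18.45 = 387.45 cm³.
Mass = 387.45 × 1.24, so 480.438 g.
Cost = 480.438 g / 1000 × $81.9/kg = $39.35.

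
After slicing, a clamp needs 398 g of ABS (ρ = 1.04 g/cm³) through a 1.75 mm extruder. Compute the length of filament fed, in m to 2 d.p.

Extruded volume: 398/1.04 = 382.6923 cm³ (382692.3 mm³).
Filament cross-section = π × (1.75/2)² = 2.4053 mm².
L = V/A = 382692.3/2.4053 = 159103.77 mm → 159.10 m.

159.10 m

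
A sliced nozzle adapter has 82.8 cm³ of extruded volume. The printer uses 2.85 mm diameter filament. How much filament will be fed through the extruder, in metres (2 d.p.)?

12.98 m

Cross-section of 2.85 mm filament: π·(2.85/2)² = 6.3794 mm².
L = 82800 mm³ / 6.3794 mm² = 12979.28 mm, i.e. 12.98 m.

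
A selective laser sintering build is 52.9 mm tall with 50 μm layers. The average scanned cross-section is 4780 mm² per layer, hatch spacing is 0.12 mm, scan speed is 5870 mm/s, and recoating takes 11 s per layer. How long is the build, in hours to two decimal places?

Number of layers: 52.9 / 0.05 → 1058 (rounded up).
Hatch length per layer = 4780 / 0.12 = 39833.3 mm.
Scan time per layer = 39833.3 / 5870 = 6.7859 s.
Time per layer = 6.7859 + 11, so 17.7859 s.
Total: 1058 × 17.7859 s = 18817.4822 s → 5.23 hours.

5.23 hours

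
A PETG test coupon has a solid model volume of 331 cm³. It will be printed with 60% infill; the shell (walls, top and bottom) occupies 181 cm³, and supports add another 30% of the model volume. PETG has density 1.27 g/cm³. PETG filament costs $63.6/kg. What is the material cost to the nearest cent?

Infill region: 331 − 181 → 150 cm³.
Infill volume = 0.60 × 150 = 90 cm³.
Support: 0.30 × 331 → 99.3 cm³.
Total printed volume = 181 + 90 + 99.3, so 370.3 cm³.
Mass: 370.3 × 1.27 → 470.281 g.
At $63.6/kg: 470.281/1000 × 63.6 = $29.91.

$29.91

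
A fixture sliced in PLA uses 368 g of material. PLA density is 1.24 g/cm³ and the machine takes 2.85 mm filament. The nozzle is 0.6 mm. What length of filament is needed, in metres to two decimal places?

46.52 m

Volume = 368 g / 1.24 g·cm⁻³ = 296.7742 cm³ = 296774.2 mm³.
Cross-section of 2.85 mm filament: π·(2.85/2)² = 6.3794 mm².
L = V/A = 296774.2/6.3794 = 46520.71 mm → 46.52 m.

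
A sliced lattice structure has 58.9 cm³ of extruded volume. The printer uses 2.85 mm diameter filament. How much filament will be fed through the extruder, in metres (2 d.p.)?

9.23 m

Filament cross-section = π × (2.85/2)² = 6.3794 mm².
Length = 58.9 cm³ / 6.3794 mm² = 58900 / 6.3794 = 9232.84 mm = 9.23 m.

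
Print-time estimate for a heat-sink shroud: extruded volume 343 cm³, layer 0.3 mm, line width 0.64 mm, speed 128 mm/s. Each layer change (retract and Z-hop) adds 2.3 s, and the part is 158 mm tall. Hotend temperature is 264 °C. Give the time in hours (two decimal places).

Extrusion cross-section = 0.3 × 0.64 = 0.192 mm².
Toolpath length = 343 cm³ / 0.192 mm² = 343000 / 0.192 = 1786458.3 mm.
Time extruding = 1786458.3 / 128, so 13956.7 s.
Layer count = ceil(158 / 0.3) = 527.
Non-print overhead = 527 × 2.3, so 1212.1 s.
Altogether 13956.7 + 1212.1 = 15168.8 s, i.e. 4.21 hours.

4.21 hours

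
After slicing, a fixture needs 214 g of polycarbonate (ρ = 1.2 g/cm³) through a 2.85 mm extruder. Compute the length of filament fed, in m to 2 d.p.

27.95 m

Volume = 214 g / 1.2 g·cm⁻³ = 178.3333 cm³ = 178333.3 mm³.
Filament cross-section = π × (2.85/2)² = 6.3794 mm².
Length = 178333.3 / 6.3794 = 27954.56 mm = 27.95 m.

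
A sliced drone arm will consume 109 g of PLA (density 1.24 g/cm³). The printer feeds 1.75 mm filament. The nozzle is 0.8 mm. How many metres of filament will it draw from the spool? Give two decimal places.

36.55 m

Extruded volume: 109/1.24 = 87.9032 cm³ (87903.2 mm³).
A = π r² = π × 0.875² = 2.4053 mm².
Length = 87903.2 / 2.4053 = 36545.63 mm = 36.55 m.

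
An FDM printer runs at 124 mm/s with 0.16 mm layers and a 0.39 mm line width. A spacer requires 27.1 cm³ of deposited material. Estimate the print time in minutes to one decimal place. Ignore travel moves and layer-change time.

58.4 minutes

Extrusion cross-section = 0.16 × 0.39 = 0.0624 mm².
Path length: 27100 mm³ / 0.0624 mm² → 434294.9 mm.
Print-move time = 434294.9 / 124, so 3502.4 s.
3502.4 s = 58.4 minutes.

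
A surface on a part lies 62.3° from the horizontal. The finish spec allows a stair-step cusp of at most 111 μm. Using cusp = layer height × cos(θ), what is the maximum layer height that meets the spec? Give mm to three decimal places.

0.239 mm

t = h_c / cos θ = 0.111 / 0.4648 = 0.239 mm.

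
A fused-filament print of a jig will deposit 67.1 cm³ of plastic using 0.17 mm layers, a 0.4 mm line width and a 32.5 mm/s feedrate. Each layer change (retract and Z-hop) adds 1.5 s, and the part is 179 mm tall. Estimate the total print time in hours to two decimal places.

Line area: 0.17 × 0.4 → 0.068 mm².
Toolpath length = 67.1 cm³ / 0.068 mm² = 67100 / 0.068 = 986764.7 mm.
Print-move time = 986764.7 / 32.5 = 30362 s.
Layer count = ceil(179 / 0.17) = 1053.
Non-print overhead = 1053 × 1.5, so 1579.5 s.
Altogether 30362 + 1579.5 = 31941.5 s, i.e. 8.87 hours.

8.87 hours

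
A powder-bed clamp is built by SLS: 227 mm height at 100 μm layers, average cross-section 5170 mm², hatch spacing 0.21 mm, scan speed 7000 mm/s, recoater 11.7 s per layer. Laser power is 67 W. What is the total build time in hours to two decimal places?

Layer count = ceil(227 / 0.1) = 2270.
Scan path per layer = 5170 / 0.21 = 24619 mm.
Laser time per layer: 24619 / 7000 → 3.517 s.
Layer cycle: 3.517 + 11.7 → 15.217 s.
Build time = 2270 × 15.217 = 34542.59 s = 9.60 hours.

9.60 hours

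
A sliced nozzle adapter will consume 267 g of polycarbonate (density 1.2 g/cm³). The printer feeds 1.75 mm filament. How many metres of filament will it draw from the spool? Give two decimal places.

Volume = 267 g / 1.2 g·cm⁻³ = 222.5 cm³ = 222500 mm³.
Filament cross-section = π × (1.75/2)² = 2.4053 mm².
L = V/A = 222500/2.4053 = 92504.05 mm → 92.50 m.

92.50 m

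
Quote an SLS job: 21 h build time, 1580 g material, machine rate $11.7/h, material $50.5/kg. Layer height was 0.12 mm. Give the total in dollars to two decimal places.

Time charge: 11.7 × 21 → $245.70.
Material cost: 50.5 × 1580/1000 → $79.79.
Total = 245.70 + 79.79 = $325.49.

$325.49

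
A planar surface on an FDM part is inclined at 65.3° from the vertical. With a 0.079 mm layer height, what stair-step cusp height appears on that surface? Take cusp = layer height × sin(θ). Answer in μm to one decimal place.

71.8 μm

h_c = t·sin θ = 0.079 × 0.9085 = 0.071772 mm (71.8 μm).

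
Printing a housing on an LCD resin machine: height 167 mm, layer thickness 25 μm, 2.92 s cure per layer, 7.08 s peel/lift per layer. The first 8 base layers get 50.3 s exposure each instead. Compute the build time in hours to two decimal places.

Layers = ⌈167/0.025⌉ = 6680.
Burn-in layers = 8 × (50.3 + 7.08), so 459.04 s.
Regular layers = 6672 × (2.92 + 7.08) = 66720 s.
Sum: 459.04 + 66720 = 67179.04 s → 18.66 hours.

18.66 hours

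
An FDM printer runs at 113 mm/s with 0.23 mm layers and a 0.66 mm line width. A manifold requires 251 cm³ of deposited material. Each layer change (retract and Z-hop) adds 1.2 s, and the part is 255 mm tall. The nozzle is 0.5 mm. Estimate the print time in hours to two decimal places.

4.43 hours

Bead cross-section = 0.23 × 0.66 = 0.1518 mm².
Toolpath length = 251 cm³ / 0.1518 mm² = 251000 / 0.1518 = 1653491.4 mm.
Extrusion time = 1653491.4 / 113, so 14632.7 s.
Layer count = ceil(255 / 0.23) = 1109.
Non-print overhead = 1109 × 1.2 = 1330.8 s.
Total = 14632.7 + 1330.8 = 15963.5 s = 4.43 hours.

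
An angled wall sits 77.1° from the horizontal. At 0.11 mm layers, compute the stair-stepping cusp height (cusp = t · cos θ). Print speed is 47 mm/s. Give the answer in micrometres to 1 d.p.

Cusp = layer height × cos(77.1°) = 0.11 × 0.2233 = 0.024563 mm = 24.6 μm.

24.6 μm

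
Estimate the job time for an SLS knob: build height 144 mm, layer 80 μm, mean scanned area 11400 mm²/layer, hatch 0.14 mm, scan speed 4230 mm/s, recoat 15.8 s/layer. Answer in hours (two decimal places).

Layer count = ceil(144 / 0.08) = 1800.
Hatch length per layer = 11400 / 0.14 = 81428.6 mm.
Laser time per layer = 81428.6 / 4230, so 19.2503 s.
Time per layer: 19.2503 + 15.8 → 35.0503 s.
1800 layers × 35.0503 s/layer = 63090.54 s, i.e. 17.53 hours.

17.53 hours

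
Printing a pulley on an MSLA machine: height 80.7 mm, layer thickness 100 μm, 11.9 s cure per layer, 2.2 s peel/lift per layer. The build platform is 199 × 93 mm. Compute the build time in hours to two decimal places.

Layers = ⌈80.7/0.1⌉ = 807.
Each layer takes = 11.9 + 2.2 = 14.1 s.
Total = 807 × 14.1 = 11378.7 s = 3.16 hours.

3.16 hours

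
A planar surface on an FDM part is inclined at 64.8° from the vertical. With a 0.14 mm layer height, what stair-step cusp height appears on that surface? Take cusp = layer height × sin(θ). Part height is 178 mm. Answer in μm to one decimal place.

h_c = t·sin θ = 0.14 × 0.9048 = 0.126672 mm (126.7 μm).

126.7 μm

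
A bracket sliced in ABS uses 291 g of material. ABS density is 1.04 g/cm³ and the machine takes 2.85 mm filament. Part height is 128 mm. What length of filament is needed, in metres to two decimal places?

43.86 m

Extruded volume: 291/1.04 = 279.8077 cm³ (279807.7 mm³).
Cross-section of 2.85 mm filament: π·(2.85/2)² = 6.3794 mm².
Length = 279807.7 / 6.3794 = 43861.13 mm = 43.86 m.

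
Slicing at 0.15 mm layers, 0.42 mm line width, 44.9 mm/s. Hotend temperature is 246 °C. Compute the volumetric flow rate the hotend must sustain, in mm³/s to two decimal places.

Bead cross-section: 0.15 × 0.42 → 0.063 mm².
Volumetric flow = 44.9 × 0.063 = 2.83 mm³/s.

2.83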